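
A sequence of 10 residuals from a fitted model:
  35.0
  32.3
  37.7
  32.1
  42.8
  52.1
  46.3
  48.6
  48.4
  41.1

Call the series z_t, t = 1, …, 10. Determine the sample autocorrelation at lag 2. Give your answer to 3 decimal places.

Mean z̄ = (35.0 + 32.3 + 37.7 + 32.1 + 42.8 + 52.1 + 46.3 + 48.6 + 48.4 + 41.1)/10 = 41.6400
Numerator Σ_{t=1}^{8}(z_t−z̄)(z_{t+2}−z̄) = 116.8568
Denominator Σ(z_t−z̄)² = 464.7640
r_2 = 116.8568 / 464.7640 = 0.251

0.251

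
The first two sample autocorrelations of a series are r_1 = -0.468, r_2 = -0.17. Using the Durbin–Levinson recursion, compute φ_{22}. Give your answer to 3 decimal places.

-0.498

φ_{22} = (r_2 − r_1²) / (1 − r_1²)
r_1² = (-0.468)² = 0.219024
Numerator = -0.17 − 0.2190 = -0.3890; denominator = 1 − 0.2190 = 0.7810
φ_{22} = -0.3890 / 0.7810 = -0.498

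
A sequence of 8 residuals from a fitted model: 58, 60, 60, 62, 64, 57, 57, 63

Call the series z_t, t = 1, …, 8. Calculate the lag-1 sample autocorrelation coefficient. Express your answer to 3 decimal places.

Mean z̄ = (58 + 60 + 60 + 62 + 64 + 57 + 57 + 63)/8 = 60.1250
Σ(z_t−z̄)(z_{t+1}−z̄) = (0.2656) + (0.0156) + (-0.2344) + (7.2656) + (-12.1094) + (9.7656) + (-8.9844) = -4.0156
Denominator Σ(z_t−z̄)² = 50.8750
r_1 = -4.0156 / 50.8750 = -0.079

-0.079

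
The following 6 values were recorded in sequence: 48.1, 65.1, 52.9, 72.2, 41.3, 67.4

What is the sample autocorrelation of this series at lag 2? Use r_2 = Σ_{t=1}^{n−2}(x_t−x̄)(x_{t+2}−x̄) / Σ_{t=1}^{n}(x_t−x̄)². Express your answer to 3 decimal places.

Mean x̄ = (48.1 + 65.1 + 52.9 + 72.2 + 41.3 + 67.4)/6 = 57.8333
Deviations from mean: -9.7333, 7.2667, -4.9333, 14.3667, -16.5333, 9.5667
Numerator Σ_{t=1}^{4}(x_t−x̄)(x_{t+2}−x̄) = 371.4211
Denominator Σ(x_t−x̄)² = 743.1533
r_2 = 371.4211 / 743.1533 = 0.500

0.500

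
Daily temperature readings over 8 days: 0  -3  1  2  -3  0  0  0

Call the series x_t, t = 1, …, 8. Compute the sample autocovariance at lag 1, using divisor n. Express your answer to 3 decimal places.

-1.033

Mean x̄ = (0 − 3 + 1 + 2 − 3 + 0 + 0 + 0)/8 = -0.3750
Σ_{t=1}^{7}(x_t−x̄)(x_{t+1}−x̄) = -8.2656
γ_1 = -8.2656 / 8 = -1.033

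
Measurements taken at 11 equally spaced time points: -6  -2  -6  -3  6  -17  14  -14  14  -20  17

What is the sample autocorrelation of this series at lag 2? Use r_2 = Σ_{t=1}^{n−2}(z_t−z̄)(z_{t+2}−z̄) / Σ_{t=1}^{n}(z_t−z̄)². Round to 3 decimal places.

0.650

Mean z̄ = (-6 − 2 − 6 − 3 + 6 − 17 + 14 − 14 + 14 − 20 + 17)/11 = -1.5455
Numerator Σ_{t=1}^{9}(z_t−z̄)(z_{t+2}−z̄) = 1078.9504
Denominator Σ(z_t−z̄)² = 1660.7273
r_2 = 1078.9504 / 1660.7273 = 0.650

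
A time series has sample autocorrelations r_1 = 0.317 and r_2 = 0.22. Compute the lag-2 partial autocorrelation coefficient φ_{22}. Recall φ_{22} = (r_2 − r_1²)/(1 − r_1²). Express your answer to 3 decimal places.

0.133

φ_{22} = (r_2 − r_1²) / (1 − r_1²)
r_1² = (0.317)² = 0.100489
Numerator = 0.22 − 0.1005 = 0.1195; denominator = 1 − 0.1005 = 0.8995
φ_{22} = 0.1195 / 0.8995 = 0.133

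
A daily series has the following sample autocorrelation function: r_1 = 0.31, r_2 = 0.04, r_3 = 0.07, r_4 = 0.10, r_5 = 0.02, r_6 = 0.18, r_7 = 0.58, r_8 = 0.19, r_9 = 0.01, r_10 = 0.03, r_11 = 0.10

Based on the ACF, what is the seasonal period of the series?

7

The largest autocorrelation is r_7 = 0.58; the remaining lags stay at or below 0.31. The elevated value at lag 1 (0.31), dropping to 0.04 at lag 2, reflects decaying short-term dependence rather than seasonality.
The dominant spike at lag 7 indicates a seasonal period of 7.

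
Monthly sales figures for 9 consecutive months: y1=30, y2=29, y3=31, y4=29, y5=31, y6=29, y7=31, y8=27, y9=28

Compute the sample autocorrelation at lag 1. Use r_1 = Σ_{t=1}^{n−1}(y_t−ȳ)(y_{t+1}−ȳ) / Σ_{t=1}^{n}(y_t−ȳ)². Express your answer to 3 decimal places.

-0.245

Mean ȳ = (30 + 29 + 31 + 29 + 31 + 29 + 31 + 27 + 28)/9 = 29.4444
Numerator Σ_{t=1}^{8}(y_t−ȳ)(y_{t+1}−ȳ) = -3.9753
Denominator Σ(y_t−ȳ)² = 16.2222
r_1 = -3.9753 / 16.2222 = -0.245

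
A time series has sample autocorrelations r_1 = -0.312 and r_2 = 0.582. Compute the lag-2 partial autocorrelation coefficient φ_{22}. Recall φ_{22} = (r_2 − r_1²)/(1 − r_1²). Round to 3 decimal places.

φ_{22} = (r_2 − r_1²) / (1 − r_1²)
r_1² = (-0.312)² = 0.097344
Numerator = 0.582 − 0.0973 = 0.4847; denominator = 1 − 0.0973 = 0.9027
φ_{22} = 0.4847 / 0.9027 = 0.537

0.537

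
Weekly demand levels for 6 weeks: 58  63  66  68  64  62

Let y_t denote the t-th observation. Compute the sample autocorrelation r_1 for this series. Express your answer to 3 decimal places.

Mean ȳ = (58 + 63 + 66 + 68 + 64 + 62)/6 = 63.5000
Σ(y_t−ȳ)(y_{t+1}−ȳ) = (2.7500) + (-1.2500) + (11.2500) + (2.2500) + (-0.7500) = 14.2500
Denominator Σ(y_t−ȳ)² = 59.5000
r_1 = 14.2500 / 59.5000 = 0.239

0.239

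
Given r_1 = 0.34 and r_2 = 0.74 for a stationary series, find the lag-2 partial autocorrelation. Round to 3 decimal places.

0.706

φ_{22} = (r_2 − r_1²) / (1 − r_1²)
r_1² = (0.34)² = 0.1156
Numerator = 0.74 − 0.1156 = 0.6244; denominator = 1 − 0.1156 = 0.8844
φ_{22} = 0.6244 / 0.8844 = 0.706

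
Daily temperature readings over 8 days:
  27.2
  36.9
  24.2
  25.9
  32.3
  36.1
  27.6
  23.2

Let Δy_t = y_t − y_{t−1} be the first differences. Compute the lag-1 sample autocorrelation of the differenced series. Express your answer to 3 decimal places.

-0.273

First differences Δy: 9.7, -12.7, 1.7, 6.4, 3.8, -8.5, -4.4
Mean of differences = -0.5714
Numerator Σ(Δy_t−Δȳ)(Δy_{t+1}−Δȳ) = -110.1208
Denominator Σ(Δy_t−Δȳ)² = 402.9943
r_1(Δy) = -110.1208 / 402.9943 = -0.273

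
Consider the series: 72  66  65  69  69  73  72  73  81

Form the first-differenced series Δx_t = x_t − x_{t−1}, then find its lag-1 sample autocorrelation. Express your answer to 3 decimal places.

-0.033

First differences Δx: -6, -1, 4, 0, 4, -1, 1, 8
Mean of differences = 1.1250
Numerator Σ(Δx_t−Δx̄)(Δx_{t+1}−Δx̄) = -4.1406
Denominator Σ(Δx_t−Δx̄)² = 124.8750
r_1(Δx) = -4.1406 / 124.8750 = -0.033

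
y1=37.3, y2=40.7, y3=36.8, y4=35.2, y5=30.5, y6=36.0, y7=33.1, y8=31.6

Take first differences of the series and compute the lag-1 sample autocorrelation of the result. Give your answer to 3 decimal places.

First differences Δy: 3.4, -3.9, -1.6, -4.7, 5.5, -2.9, -1.5
Mean of differences = -0.8143
Numerator Σ(Δy_t−Δȳ)(Δy_{t+1}−Δȳ) = -43.8016
Denominator Σ(Δy_t−Δȳ)² = 87.6886
r_1(Δy) = -43.8016 / 87.6886 = -0.500

-0.500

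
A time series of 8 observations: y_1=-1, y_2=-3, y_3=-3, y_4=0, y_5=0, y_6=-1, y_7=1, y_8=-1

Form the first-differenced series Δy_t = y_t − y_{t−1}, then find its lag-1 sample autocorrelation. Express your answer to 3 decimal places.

First differences Δy: -2, 0, 3, 0, -1, 2, -2
Mean of differences = 0.0000
Numerator Σ(Δy_t−Δȳ)(Δy_{t+1}−Δȳ) = -6.0000
Denominator Σ(Δy_t−Δȳ)² = 22.0000
r_1(Δy) = -6.0000 / 22.0000 = -0.273

-0.273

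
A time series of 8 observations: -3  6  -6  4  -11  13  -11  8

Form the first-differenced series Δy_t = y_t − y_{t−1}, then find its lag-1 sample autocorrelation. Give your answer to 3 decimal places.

First differences Δy: 9, -12, 10, -15, 24, -24, 19
Mean of differences = 1.5714
Numerator Σ(Δy_t−Δȳ)(Δy_{t+1}−Δȳ) = -1745.7551
Denominator Σ(Δy_t−Δȳ)² = 2045.7143
r_1(Δy) = -1745.7551 / 2045.7143 = -0.853

-0.853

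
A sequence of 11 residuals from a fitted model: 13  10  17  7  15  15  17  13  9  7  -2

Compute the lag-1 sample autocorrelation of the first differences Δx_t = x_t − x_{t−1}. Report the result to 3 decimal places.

-0.449

First differences Δx: -3, 7, -10, 8, 0, 2, -4, -4, -2, -9
Mean of differences = -1.5000
Numerator Σ(Δx_t−Δx̄)(Δx_{t+1}−Δx̄) = -143.7500
Denominator Σ(Δx_t−Δx̄)² = 320.5000
r_1(Δx) = -143.7500 / 320.5000 = -0.449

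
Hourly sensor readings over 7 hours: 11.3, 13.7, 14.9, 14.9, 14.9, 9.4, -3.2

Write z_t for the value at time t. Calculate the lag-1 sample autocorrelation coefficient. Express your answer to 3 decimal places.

0.234

Mean z̄ = (11.3 + 13.7 + 14.9 + 14.9 + 14.9 + 9.4 − 3.2)/7 = 10.8429
Numerator Σ_{t=1}^{6}(z_t−z̄)(z_{t+1}−z̄) = 60.2267
Denominator Σ(z_t−z̄)² = 257.0371
r_1 = 60.2267 / 257.0371 = 0.234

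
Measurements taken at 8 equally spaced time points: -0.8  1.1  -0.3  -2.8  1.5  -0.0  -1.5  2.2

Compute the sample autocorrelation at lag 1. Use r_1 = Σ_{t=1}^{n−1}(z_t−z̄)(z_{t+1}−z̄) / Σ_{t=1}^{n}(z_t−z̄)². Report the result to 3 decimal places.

-0.421

Mean z̄ = (-0.8 + 1.1 − 0.3 − 2.8 + 1.5 − 0.0 − 1.5 + 2.2)/8 = -0.0750
Numerator Σ_{t=1}^{7}(z_t−z̄)(z_{t+1}−z̄) = -8.0256
Denominator Σ(z_t−z̄)² = 19.0750
r_1 = -8.0256 / 19.0750 = -0.421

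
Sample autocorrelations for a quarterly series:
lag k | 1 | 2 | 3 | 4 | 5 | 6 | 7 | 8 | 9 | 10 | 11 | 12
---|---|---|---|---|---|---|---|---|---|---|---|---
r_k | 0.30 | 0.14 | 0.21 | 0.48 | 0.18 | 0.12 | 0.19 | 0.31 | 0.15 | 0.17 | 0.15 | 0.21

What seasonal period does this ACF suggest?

4

The largest autocorrelation is r_4 = 0.48, with a weaker echo at lag 8 (0.31); the remaining lags stay at or below 0.30. The elevated value at lag 1 (0.30), dropping to 0.14 at lag 2, reflects decaying short-term dependence rather than seasonality.
The dominant spike at lag 4 indicates a seasonal period of 4.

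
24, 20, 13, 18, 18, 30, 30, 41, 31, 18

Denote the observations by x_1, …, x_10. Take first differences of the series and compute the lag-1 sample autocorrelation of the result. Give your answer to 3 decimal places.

0.032

First differences Δx: -4, -7, 5, 0, 12, 0, 11, -10, -13
Mean of differences = -0.6667
Numerator Σ(Δx_t−Δx̄)(Δx_{t+1}−Δx̄) = 19.8889
Denominator Σ(Δx_t−Δx̄)² = 620.0000
r_1(Δx) = 19.8889 / 620.0000 = 0.032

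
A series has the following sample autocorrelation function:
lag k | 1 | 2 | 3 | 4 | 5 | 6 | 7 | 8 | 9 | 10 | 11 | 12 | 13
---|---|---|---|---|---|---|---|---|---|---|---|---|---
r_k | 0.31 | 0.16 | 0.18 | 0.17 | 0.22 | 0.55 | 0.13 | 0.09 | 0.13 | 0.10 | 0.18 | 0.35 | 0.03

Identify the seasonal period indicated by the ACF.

The largest autocorrelation is r_6 = 0.55, with a weaker echo at lag 12 (0.35); the remaining lags stay at or below 0.31. The elevated value at lag 1 (0.31), dropping to 0.16 at lag 2, reflects decaying short-term dependence rather than seasonality.
The dominant spike at lag 6 indicates a seasonal period of 6.

6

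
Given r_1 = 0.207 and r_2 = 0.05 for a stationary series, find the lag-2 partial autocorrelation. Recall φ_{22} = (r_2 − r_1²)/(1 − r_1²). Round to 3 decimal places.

φ_{22} = (r_2 − r_1²) / (1 − r_1²)
r_1² = (0.207)² = 0.042849
Numerator = 0.05 − 0.0428 = 0.0072; denominator = 1 − 0.0428 = 0.9572
φ_{22} = 0.0072 / 0.9572 = 0.007

0.007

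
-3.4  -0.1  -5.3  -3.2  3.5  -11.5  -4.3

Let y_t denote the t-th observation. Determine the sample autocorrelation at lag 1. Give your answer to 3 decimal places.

Mean ȳ = (-3.4 − 0.1 − 5.3 − 3.2 + 3.5 − 11.5 − 4.3)/7 = -3.4714
Deviations from mean: 0.0714, 3.3714, -1.8286, 0.2714, 6.9714, -8.0286, -0.8286
Σ(y_t−ȳ)(y_{t+1}−ȳ) = (0.2408) + (-6.1649) + (-0.4963) + (1.8922) + (-55.9706) + (6.6522) = -53.8465
Denominator Σ(y_t−ȳ)² = 128.5343
r_1 = -53.8465 / 128.5343 = -0.419

-0.419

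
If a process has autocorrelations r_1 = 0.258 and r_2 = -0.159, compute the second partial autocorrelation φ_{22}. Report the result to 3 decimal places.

φ_{22} = (r_2 − r_1²) / (1 − r_1²)
r_1² = (0.258)² = 0.066564
Numerator = -0.159 − 0.0666 = -0.2256; denominator = 1 − 0.0666 = 0.9334
φ_{22} = -0.2256 / 0.9334 = -0.242

-0.242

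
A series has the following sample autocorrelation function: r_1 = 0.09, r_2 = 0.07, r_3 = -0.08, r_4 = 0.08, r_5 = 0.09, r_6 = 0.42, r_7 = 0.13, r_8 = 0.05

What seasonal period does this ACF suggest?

6

The largest autocorrelation is r_6 = 0.42; the remaining lags stay at or below 0.13.
The dominant spike at lag 6 indicates a seasonal period of 6.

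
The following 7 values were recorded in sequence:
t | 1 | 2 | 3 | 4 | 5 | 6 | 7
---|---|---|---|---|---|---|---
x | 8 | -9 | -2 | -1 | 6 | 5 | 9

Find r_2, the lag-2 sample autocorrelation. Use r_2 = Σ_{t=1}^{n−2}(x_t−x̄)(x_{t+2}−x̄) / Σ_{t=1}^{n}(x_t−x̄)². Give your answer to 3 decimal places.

Mean x̄ = (8 − 9 − 2 − 1 + 6 + 5 + 9)/7 = 2.2857
Deviations from mean: 5.7143, -11.2857, -4.2857, -3.2857, 3.7143, 2.7143, 6.7143
Σ(x_t−x̄)(x_{t+2}−x̄) = (-24.4898) + (37.0816) + (-15.9184) + (-8.9184) + (24.9388) = 12.6939
Denominator Σ(x_t−x̄)² = 255.4286
r_2 = 12.6939 / 255.4286 = 0.050

0.050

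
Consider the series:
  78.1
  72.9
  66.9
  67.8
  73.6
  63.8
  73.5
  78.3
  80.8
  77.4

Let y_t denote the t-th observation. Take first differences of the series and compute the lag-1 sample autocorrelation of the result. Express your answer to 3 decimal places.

-0.214

First differences Δy: -5.2, -6.0, 0.9, 5.8, -9.8, 9.7, 4.8, 2.5, -3.4
Mean of differences = -0.0778
Numerator Σ(Δy_t−Δȳ)(Δy_{t+1}−Δȳ) = -70.2116
Denominator Σ(Δy_t−Δȳ)² = 328.4156
r_1(Δy) = -70.2116 / 328.4156 = -0.214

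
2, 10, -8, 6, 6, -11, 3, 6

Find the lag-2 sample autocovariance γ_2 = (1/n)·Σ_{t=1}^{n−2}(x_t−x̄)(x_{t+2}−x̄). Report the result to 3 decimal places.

-13.984

Mean x̄ = (2 + 10 − 8 + 6 + 6 − 11 + 3 + 6)/8 = 1.7500
Deviations: 0.2500, 8.2500, -9.7500, 4.2500, 4.2500, -12.7500, 1.2500, 4.2500
Σ_{t=1}^{6}(x_t−x̄)(x_{t+2}−x̄) = -111.8750
γ_2 = -111.8750 / 8 = -13.984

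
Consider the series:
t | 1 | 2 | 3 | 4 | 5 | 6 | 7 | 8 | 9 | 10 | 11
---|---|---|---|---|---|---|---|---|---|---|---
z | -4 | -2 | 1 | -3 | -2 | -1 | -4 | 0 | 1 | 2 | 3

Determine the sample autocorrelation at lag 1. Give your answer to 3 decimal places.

0.274

Mean z̄ = (-4 − 2 + 1 − 3 − 2 − 1 − 4 + 0 + 1 + 2 + 3)/11 = -0.8182
Numerator Σ_{t=1}^{10}(z_t−z̄)(z_{t+1}−z̄) = 15.7851
Denominator Σ(z_t−z̄)² = 57.6364
r_1 = 15.7851 / 57.6364 = 0.274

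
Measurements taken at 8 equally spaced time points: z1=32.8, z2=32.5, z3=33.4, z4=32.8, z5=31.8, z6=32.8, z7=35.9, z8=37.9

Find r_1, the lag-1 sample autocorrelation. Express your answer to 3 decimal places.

Mean z̄ = (32.8 + 32.5 + 33.4 + 32.8 + 31.8 + 32.8 + 35.9 + 37.9)/8 = 33.7375
Deviations from mean: -0.9375, -1.2375, -0.3375, -0.9375, -1.9375, -0.9375, 2.1625, 4.1625
Σ(z_t−z̄)(z_{t+1}−z̄) = (1.1602) + (0.4177) + (0.3164) + (1.8164) + (1.8164) + (-2.0273) + (9.0014) = 12.5011
Denominator Σ(z_t−z̄)² = 30.0388
r_1 = 12.5011 / 30.0388 = 0.416

0.416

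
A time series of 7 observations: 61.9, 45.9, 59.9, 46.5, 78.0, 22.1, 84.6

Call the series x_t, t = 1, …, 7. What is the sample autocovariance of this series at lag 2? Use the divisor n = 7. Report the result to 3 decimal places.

Mean x̄ = (61.9 + 45.9 + 59.9 + 46.5 + 78.0 + 22.1 + 84.6)/7 = 56.9857
Σ_{t=1}^{5}(x_t−x̄)(x_{t+2}−x̄) = 1137.9010
γ_2 = 1137.9010 / 7 = 162.557

162.557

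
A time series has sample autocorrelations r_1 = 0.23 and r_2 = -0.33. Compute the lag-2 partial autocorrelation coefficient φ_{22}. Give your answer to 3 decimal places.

-0.404

φ_{22} = (r_2 − r_1²) / (1 − r_1²)
r_1² = (0.23)² = 0.0529
Numerator = -0.33 − 0.0529 = -0.3829; denominator = 1 − 0.0529 = 0.9471
φ_{22} = -0.3829 / 0.9471 = -0.404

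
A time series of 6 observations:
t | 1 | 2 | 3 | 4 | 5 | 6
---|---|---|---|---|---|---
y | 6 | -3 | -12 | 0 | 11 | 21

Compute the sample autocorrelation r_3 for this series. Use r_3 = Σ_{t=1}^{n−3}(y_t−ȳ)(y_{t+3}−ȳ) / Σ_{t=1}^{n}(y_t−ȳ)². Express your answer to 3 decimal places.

-0.496

Mean ȳ = (6 − 3 − 12 + 0 + 11 + 21)/6 = 3.8333
Numerator Σ_{t=1}^{3}(y_t−ȳ)(y_{t+3}−ȳ) = -329.0833
Denominator Σ(y_t−ȳ)² = 662.8333
r_3 = -329.0833 / 662.8333 = -0.496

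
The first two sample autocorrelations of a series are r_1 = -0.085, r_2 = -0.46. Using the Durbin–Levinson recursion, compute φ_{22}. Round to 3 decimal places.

φ_{22} = (r_2 − r_1²) / (1 − r_1²)
r_1² = (-0.085)² = 0.007225
Numerator = -0.46 − 0.0072 = -0.4672; denominator = 1 − 0.0072 = 0.9928
φ_{22} = -0.4672 / 0.9928 = -0.471

-0.471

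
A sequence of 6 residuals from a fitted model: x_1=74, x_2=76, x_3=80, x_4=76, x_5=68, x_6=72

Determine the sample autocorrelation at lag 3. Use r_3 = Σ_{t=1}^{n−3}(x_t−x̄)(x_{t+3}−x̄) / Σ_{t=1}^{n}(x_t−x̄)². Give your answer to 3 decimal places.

Mean x̄ = (74 + 76 + 80 + 76 + 68 + 72)/6 = 74.3333
Σ(x_t−x̄)(x_{t+3}−x̄) = (-0.5556) + (-10.5556) + (-13.2222) = -24.3333
Denominator Σ(x_t−x̄)² = 83.3333
r_3 = -24.3333 / 83.3333 = -0.292

-0.292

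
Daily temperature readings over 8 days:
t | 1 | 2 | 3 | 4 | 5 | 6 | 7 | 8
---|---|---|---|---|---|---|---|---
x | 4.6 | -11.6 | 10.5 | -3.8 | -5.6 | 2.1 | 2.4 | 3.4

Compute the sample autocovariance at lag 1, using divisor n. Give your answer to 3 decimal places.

-23.863

Mean x̄ = (4.6 − 11.6 + 10.5 − 3.8 − 5.6 + 2.1 + 2.4 + 3.4)/8 = 0.2500
Deviations: 4.3500, -11.8500, 10.2500, -4.0500, -5.8500, 1.8500, 2.1500, 3.1500
Σ_{t=1}^{7}(x_t−x̄)(x_{t+1}−x̄) = -190.9025
γ_1 = -190.9025 / 8 = -23.863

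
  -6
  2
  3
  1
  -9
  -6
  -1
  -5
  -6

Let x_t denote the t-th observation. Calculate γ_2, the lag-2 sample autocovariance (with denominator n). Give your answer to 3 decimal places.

Mean x̄ = (-6 + 2 + 3 + 1 − 9 − 6 − 1 − 5 − 6)/9 = -3.0000
Σ_{t=1}^{7}(x_t−x̄)(x_{t+2}−x̄) = -58.0000
γ_2 = -58.0000 / 9 = -6.444

-6.444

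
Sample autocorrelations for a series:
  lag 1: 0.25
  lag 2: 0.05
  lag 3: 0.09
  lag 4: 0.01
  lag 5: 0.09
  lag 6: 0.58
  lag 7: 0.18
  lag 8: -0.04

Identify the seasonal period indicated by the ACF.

The largest autocorrelation is r_6 = 0.58; the remaining lags stay at or below 0.25. The elevated value at lag 1 (0.25), dropping to 0.05 at lag 2, reflects decaying short-term dependence rather than seasonality.
The dominant spike at lag 6 indicates a seasonal period of 6.

6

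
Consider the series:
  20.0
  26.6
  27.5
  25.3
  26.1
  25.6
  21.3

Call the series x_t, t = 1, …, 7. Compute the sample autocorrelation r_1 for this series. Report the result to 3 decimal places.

Mean x̄ = (20.0 + 26.6 + 27.5 + 25.3 + 26.1 + 25.6 + 21.3)/7 = 24.6286
Deviations from mean: -4.6286, 1.9714, 2.8714, 0.6714, 1.4714, 0.9714, -3.3286
Σ(x_t−x̄)(x_{t+1}−x̄) = (-9.1249) + (5.6608) + (1.9280) + (0.9880) + (1.4294) + (-3.2335) = -2.3522
Denominator Σ(x_t−x̄)² = 48.1943
r_1 = -2.3522 / 48.1943 = -0.049

-0.049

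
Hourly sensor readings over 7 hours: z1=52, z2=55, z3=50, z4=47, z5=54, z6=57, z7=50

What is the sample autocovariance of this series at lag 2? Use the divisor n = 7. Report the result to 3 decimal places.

-6.761

Mean z̄ = (52 + 55 + 50 + 47 + 54 + 57 + 50)/7 = 52.1429
Σ_{t=1}^{5}(z_t−z̄)(z_{t+2}−z̄) = -47.3265
γ_2 = -47.3265 / 7 = -6.761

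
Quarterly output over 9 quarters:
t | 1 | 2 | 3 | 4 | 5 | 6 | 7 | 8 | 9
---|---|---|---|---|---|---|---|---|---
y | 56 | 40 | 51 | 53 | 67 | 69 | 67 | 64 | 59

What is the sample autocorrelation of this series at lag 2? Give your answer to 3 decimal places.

0.186

Mean ȳ = (56 + 40 + 51 + 53 + 67 + 69 + 67 + 64 + 59)/9 = 58.4444
Σ(y_t−ȳ)(y_{t+2}−ȳ) = (18.1975) + (100.4198) + (-63.6914) + (-57.4691) + (73.1975) + (58.6420) + (4.7531) = 134.0494
Denominator Σ(y_t−ȳ)² = 720.2222
r_2 = 134.0494 / 720.2222 = 0.186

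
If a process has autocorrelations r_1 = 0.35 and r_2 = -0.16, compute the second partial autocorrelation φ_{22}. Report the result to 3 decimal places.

φ_{22} = (r_2 − r_1²) / (1 − r_1²)
r_1² = (0.35)² = 0.1225
Numerator = -0.16 − 0.1225 = -0.2825; denominator = 1 − 0.1225 = 0.8775
φ_{22} = -0.2825 / 0.8775 = -0.322

-0.322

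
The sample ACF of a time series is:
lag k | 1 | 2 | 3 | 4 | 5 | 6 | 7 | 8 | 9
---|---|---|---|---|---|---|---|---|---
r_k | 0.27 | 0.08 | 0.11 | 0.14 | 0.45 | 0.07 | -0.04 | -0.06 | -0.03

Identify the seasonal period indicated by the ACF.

The largest autocorrelation is r_5 = 0.45; the remaining lags stay at or below 0.27. The elevated value at lag 1 (0.27), dropping to 0.08 at lag 2, reflects decaying short-term dependence rather than seasonality.
The dominant spike at lag 5 indicates a seasonal period of 5.

5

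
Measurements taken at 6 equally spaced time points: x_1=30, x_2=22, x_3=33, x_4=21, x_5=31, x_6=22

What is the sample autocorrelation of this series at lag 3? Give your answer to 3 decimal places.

Mean x̄ = (30 + 22 + 33 + 21 + 31 + 22)/6 = 26.5000
Deviations from mean: 3.5000, -4.5000, 6.5000, -5.5000, 4.5000, -4.5000
Σ(x_t−x̄)(x_{t+3}−x̄) = (-19.2500) + (-20.2500) + (-29.2500) = -68.7500
Denominator Σ(x_t−x̄)² = 145.5000
r_3 = -68.7500 / 145.5000 = -0.473

-0.473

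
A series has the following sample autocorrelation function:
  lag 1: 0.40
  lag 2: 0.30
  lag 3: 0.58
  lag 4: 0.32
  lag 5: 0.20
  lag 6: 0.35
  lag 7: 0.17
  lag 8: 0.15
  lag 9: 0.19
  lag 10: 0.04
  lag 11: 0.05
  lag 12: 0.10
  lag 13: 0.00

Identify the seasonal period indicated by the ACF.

3

The largest autocorrelation is r_3 = 0.58; the remaining lags stay at or below 0.40. The elevated value at lag 1 (0.40), dropping to 0.30 at lag 2, reflects decaying short-term dependence rather than seasonality.
The dominant spike at lag 3 indicates a seasonal period of 3.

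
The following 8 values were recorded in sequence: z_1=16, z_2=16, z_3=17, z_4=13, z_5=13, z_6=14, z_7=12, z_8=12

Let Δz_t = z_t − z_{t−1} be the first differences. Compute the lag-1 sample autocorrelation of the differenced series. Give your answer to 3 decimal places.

-0.437

First differences Δz: 0, 1, -4, 0, 1, -2, 0
Mean of differences = -0.5714
Numerator Σ(Δz_t−Δz̄)(Δz_{t+1}−Δz̄) = -8.6122
Denominator Σ(Δz_t−Δz̄)² = 19.7143
r_1(Δz) = -8.6122 / 19.7143 = -0.437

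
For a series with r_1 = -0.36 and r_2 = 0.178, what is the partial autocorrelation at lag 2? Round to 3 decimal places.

φ_{22} = (r_2 − r_1²) / (1 − r_1²)
r_1² = (-0.36)² = 0.1296
Numerator = 0.178 − 0.1296 = 0.0484; denominator = 1 − 0.1296 = 0.8704
φ_{22} = 0.0484 / 0.8704 = 0.056

0.056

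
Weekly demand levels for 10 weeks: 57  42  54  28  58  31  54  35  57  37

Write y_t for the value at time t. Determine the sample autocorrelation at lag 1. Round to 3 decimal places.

-0.823

Mean ȳ = (57 + 42 + 54 + 28 + 58 + 31 + 54 + 35 + 57 + 37)/10 = 45.3000
Numerator Σ_{t=1}^{9}(y_t−ȳ)(y_{t+1}−ȳ) = -1050.7900
Denominator Σ(y_t−ȳ)² = 1276.1000
r_1 = -1050.7900 / 1276.1000 = -0.823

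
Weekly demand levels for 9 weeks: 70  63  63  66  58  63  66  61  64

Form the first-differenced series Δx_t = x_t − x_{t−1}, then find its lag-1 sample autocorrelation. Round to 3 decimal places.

-0.437

First differences Δx: -7, 0, 3, -8, 5, 3, -5, 3
Mean of differences = -0.7500
Numerator Σ(Δx_t−Δx̄)(Δx_{t+1}−Δx̄) = -81.0625
Denominator Σ(Δx_t−Δx̄)² = 185.5000
r_1(Δx) = -81.0625 / 185.5000 = -0.437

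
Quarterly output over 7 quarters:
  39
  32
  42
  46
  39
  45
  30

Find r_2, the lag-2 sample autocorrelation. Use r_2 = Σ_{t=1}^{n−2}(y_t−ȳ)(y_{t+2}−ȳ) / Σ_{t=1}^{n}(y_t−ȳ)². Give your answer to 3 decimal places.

-0.031

Mean ȳ = (39 + 32 + 42 + 46 + 39 + 45 + 30)/7 = 39.0000
Deviations from mean: 0.0000, -7.0000, 3.0000, 7.0000, 0.0000, 6.0000, -9.0000
Σ(y_t−ȳ)(y_{t+2}−ȳ) = (0.0000) + (-49.0000) + (0.0000) + (42.0000) + (0.0000) = -7.0000
Denominator Σ(y_t−ȳ)² = 224.0000
r_2 = -7.0000 / 224.0000 = -0.031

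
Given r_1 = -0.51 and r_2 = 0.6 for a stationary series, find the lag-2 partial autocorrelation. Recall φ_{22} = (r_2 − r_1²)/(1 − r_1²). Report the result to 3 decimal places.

φ_{22} = (r_2 − r_1²) / (1 − r_1²)
r_1² = (-0.51)² = 0.2601
Numerator = 0.6 − 0.2601 = 0.3399; denominator = 1 − 0.2601 = 0.7399
φ_{22} = 0.3399 / 0.7399 = 0.459

0.459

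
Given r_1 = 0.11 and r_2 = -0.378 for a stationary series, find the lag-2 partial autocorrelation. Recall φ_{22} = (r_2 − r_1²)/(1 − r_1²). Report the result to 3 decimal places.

-0.395

φ_{22} = (r_2 − r_1²) / (1 − r_1²)
r_1² = (0.11)² = 0.0121
Numerator = -0.378 − 0.0121 = -0.3901; denominator = 1 − 0.0121 = 0.9879
φ_{22} = -0.3901 / 0.9879 = -0.395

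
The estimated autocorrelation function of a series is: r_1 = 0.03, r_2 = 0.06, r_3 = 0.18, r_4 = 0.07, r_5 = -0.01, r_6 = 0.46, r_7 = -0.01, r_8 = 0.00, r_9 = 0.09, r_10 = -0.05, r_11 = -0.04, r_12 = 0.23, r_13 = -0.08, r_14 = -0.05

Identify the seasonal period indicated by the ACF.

6

The largest autocorrelation is r_6 = 0.46, with a weaker echo at lag 12 (0.23); the remaining lags stay at or below 0.18.
The dominant spike at lag 6 indicates a seasonal period of 6.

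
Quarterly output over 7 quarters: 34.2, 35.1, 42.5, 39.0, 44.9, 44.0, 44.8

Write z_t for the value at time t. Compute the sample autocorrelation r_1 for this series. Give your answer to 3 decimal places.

0.349

Mean z̄ = (34.2 + 35.1 + 42.5 + 39.0 + 44.9 + 44.0 + 44.8)/7 = 40.6429
Deviations from mean: -6.4429, -5.5429, 1.8571, -1.6429, 4.2571, 3.3571, 4.1571
Numerator Σ_{t=1}^{6}(z_t−z̄)(z_{t+1}−z̄) = 43.6210
Denominator Σ(z_t−z̄)² = 125.0571
r_1 = 43.6210 / 125.0571 = 0.349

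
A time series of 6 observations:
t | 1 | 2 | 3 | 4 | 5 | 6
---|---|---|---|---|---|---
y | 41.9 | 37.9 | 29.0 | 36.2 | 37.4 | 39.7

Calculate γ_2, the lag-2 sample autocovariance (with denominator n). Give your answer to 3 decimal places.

-7.522

Mean ȳ = (41.9 + 37.9 + 29.0 + 36.2 + 37.4 + 39.7)/6 = 37.0167
Deviations: 4.8833, 0.8833, -8.0167, -0.8167, 0.3833, 2.6833
Σ_{t=1}^{4}(y_t−ȳ)(y_{t+2}−ȳ) = -45.1339
γ_2 = -45.1339 / 6 = -7.522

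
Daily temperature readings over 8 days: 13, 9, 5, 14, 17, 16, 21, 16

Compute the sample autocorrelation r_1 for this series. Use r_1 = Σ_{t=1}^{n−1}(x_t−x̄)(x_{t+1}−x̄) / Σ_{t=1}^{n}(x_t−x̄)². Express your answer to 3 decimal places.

0.484

Mean x̄ = (13 + 9 + 5 + 14 + 17 + 16 + 21 + 16)/8 = 13.8750
Deviations from mean: -0.8750, -4.8750, -8.8750, 0.1250, 3.1250, 2.1250, 7.1250, 2.1250
Σ(x_t−x̄)(x_{t+1}−x̄) = (4.2656) + (43.2656) + (-1.1094) + (0.3906) + (6.6406) + (15.1406) + (15.1406) = 83.7344
Denominator Σ(x_t−x̄)² = 172.8750
r_1 = 83.7344 / 172.8750 = 0.484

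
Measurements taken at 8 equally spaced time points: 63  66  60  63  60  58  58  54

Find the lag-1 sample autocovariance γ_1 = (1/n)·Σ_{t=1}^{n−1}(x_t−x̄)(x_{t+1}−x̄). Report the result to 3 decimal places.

Mean x̄ = (63 + 66 + 60 + 63 + 60 + 58 + 58 + 54)/8 = 60.2500
Deviations: 2.7500, 5.7500, -0.2500, 2.7500, -0.2500, -2.2500, -2.2500, -6.2500
Σ_{t=1}^{7}(x_t−x̄)(x_{t+1}−x̄) = 32.6875
γ_1 = 32.6875 / 8 = 4.086

4.086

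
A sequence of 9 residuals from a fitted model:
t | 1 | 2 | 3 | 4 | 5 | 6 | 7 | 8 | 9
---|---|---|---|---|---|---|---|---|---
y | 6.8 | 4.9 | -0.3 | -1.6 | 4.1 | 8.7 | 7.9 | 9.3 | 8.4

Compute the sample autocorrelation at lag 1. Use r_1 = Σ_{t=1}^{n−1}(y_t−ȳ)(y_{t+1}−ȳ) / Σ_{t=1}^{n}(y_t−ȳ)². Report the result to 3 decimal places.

Mean ȳ = (6.8 + 4.9 − 0.3 − 1.6 + 4.1 + 8.7 + 7.9 + 9.3 + 8.4)/9 = 5.3556
Numerator Σ_{t=1}^{8}(y_t−ȳ)(y_{t+1}−ȳ) = 76.3447
Denominator Σ(y_t−ȳ)² = 126.7222
r_1 = 76.3447 / 126.7222 = 0.602

0.602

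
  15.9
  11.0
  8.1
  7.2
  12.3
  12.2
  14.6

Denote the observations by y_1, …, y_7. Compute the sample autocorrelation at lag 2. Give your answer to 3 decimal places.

-0.254

Mean ȳ = (15.9 + 11.0 + 8.1 + 7.2 + 12.3 + 12.2 + 14.6)/7 = 11.6143
Numerator Σ_{t=1}^{5}(y_t−ȳ)(y_{t+2}−ȳ) = -15.2976
Denominator Σ(y_t−ȳ)² = 60.3086
r_2 = -15.2976 / 60.3086 = -0.254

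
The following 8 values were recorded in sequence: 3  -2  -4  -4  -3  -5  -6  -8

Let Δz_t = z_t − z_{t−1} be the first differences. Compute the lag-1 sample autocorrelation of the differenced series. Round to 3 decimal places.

First differences Δz: -5, -2, 0, 1, -2, -1, -2
Mean of differences = -1.5714
Numerator Σ(Δz_t−Δz̄)(Δz_{t+1}−Δz̄) = 3.2449
Denominator Σ(Δz_t−Δz̄)² = 21.7143
r_1(Δz) = 3.2449 / 21.7143 = 0.149

0.149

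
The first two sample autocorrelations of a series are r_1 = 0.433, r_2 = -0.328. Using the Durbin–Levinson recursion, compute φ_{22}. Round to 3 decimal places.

-0.634

φ_{22} = (r_2 − r_1²) / (1 − r_1²)
r_1² = (0.433)² = 0.187489
Numerator = -0.328 − 0.1875 = -0.5155; denominator = 1 − 0.1875 = 0.8125
φ_{22} = -0.5155 / 0.8125 = -0.634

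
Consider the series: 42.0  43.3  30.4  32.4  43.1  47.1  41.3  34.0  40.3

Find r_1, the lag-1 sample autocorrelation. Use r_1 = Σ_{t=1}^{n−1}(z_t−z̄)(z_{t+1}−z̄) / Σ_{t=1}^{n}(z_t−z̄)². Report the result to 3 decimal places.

Mean z̄ = (42.0 + 43.3 + 30.4 + 32.4 + 43.1 + 47.1 + 41.3 + 34.0 + 40.3)/9 = 39.3222
Numerator Σ_{t=1}^{8}(z_t−z̄)(z_{t+1}−z̄) = 39.8073
Denominator Σ(z_t−z̄)² = 258.4756
r_1 = 39.8073 / 258.4756 = 0.154

0.154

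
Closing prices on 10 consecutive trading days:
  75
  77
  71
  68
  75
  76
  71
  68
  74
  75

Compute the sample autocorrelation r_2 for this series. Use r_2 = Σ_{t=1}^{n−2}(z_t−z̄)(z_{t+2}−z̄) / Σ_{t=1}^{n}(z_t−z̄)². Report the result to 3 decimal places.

-0.771

Mean z̄ = (75 + 77 + 71 + 68 + 75 + 76 + 71 + 68 + 74 + 75)/10 = 73.0000
Numerator Σ_{t=1}^{8}(z_t−z̄)(z_{t+2}−z̄) = -74.0000
Denominator Σ(z_t−z̄)² = 96.0000
r_2 = -74.0000 / 96.0000 = -0.771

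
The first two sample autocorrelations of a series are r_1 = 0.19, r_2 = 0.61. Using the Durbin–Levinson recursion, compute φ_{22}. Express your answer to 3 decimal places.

φ_{22} = (r_2 − r_1²) / (1 − r_1²)
r_1² = (0.19)² = 0.0361
Numerator = 0.61 − 0.0361 = 0.5739; denominator = 1 − 0.0361 = 0.9639
φ_{22} = 0.5739 / 0.9639 = 0.595

0.595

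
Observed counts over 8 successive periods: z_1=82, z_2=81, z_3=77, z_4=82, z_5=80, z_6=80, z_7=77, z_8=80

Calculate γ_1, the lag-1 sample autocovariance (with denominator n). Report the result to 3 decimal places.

Mean z̄ = (82 + 81 + 77 + 82 + 80 + 80 + 77 + 80)/8 = 79.8750
Σ_{t=1}^{7}(z_t−z̄)(z_{t+1}−z̄) = -7.3906
γ_1 = -7.3906 / 8 = -0.924

-0.924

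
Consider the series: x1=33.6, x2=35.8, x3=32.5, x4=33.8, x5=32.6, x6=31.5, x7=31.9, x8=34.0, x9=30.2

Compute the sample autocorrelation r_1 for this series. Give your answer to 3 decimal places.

Mean x̄ = (33.6 + 35.8 + 32.5 + 33.8 + 32.6 + 31.5 + 31.9 + 34.0 + 30.2)/9 = 32.8778
Numerator Σ_{t=1}^{8}(x_t−x̄)(x_{t+1}−x̄) = -1.9705
Denominator Σ(x_t−x̄)² = 21.4156
r_1 = -1.9705 / 21.4156 = -0.092

-0.092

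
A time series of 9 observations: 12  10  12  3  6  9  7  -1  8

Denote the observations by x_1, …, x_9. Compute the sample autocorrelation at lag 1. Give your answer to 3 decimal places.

Mean x̄ = (12 + 10 + 12 + 3 + 6 + 9 + 7 − 1 + 8)/9 = 7.3333
Numerator Σ_{t=1}^{8}(x_t−x̄)(x_{t+1}−x̄) = 4.8889
Denominator Σ(x_t−x̄)² = 144.0000
r_1 = 4.8889 / 144.0000 = 0.034

0.034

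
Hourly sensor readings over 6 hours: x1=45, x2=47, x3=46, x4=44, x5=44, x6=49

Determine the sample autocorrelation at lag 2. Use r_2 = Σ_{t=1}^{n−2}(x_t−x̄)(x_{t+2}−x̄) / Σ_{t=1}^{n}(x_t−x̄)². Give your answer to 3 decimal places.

Mean x̄ = (45 + 47 + 46 + 44 + 44 + 49)/6 = 45.8333
Deviations from mean: -0.8333, 1.1667, 0.1667, -1.8333, -1.8333, 3.1667
Numerator Σ_{t=1}^{4}(x_t−x̄)(x_{t+2}−x̄) = -8.3889
Denominator Σ(x_t−x̄)² = 18.8333
r_2 = -8.3889 / 18.8333 = -0.445

-0.445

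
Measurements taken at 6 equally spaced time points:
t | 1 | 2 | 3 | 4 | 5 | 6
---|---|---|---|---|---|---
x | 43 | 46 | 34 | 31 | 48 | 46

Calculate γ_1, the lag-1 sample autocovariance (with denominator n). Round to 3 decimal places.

1.926

Mean x̄ = (43 + 46 + 34 + 31 + 48 + 46)/6 = 41.3333
Deviations: 1.6667, 4.6667, -7.3333, -10.3333, 6.6667, 4.6667
Σ_{t=1}^{5}(x_t−x̄)(x_{t+1}−x̄) = 11.5556
γ_1 = 11.5556 / 6 = 1.926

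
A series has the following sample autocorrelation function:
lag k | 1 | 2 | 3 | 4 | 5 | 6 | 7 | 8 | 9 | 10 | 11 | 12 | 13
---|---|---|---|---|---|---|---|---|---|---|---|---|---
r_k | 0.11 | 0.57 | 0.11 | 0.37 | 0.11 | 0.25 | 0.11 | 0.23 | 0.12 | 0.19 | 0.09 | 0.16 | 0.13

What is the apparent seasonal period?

The largest autocorrelation is r_2 = 0.57, with weaker echoes at lags 4 (0.37), 6 (0.25), 8 (0.23), 10 (0.19) and 12 (0.16); the remaining lags stay at or below 0.13.
The dominant spike at lag 2 indicates a seasonal period of 2.

2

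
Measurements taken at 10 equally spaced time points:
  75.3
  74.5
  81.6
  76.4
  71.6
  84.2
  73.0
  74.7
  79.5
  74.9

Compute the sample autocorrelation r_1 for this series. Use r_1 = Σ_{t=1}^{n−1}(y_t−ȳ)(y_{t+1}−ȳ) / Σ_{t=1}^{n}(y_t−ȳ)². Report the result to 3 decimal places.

-0.541

Mean ȳ = (75.3 + 74.5 + 81.6 + 76.4 + 71.6 + 84.2 + 73.0 + 74.7 + 79.5 + 74.9)/10 = 76.5700
Numerator Σ_{t=1}^{9}(y_t−ȳ)(y_{t+1}−ȳ) = -76.6499
Denominator Σ(y_t−ȳ)² = 141.7610
r_1 = -76.6499 / 141.7610 = -0.541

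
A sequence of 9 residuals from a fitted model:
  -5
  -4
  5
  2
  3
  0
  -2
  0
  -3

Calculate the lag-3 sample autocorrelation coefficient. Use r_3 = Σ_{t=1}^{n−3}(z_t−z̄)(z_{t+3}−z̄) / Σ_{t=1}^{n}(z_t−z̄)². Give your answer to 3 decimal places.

Mean z̄ = (-5 − 4 + 5 + 2 + 3 + 0 − 2 + 0 − 3)/9 = -0.4444
Numerator Σ_{t=1}^{6}(z_t−z̄)(z_{t+3}−z̄) = -24.3704
Denominator Σ(z_t−z̄)² = 90.2222
r_3 = -24.3704 / 90.2222 = -0.270

-0.270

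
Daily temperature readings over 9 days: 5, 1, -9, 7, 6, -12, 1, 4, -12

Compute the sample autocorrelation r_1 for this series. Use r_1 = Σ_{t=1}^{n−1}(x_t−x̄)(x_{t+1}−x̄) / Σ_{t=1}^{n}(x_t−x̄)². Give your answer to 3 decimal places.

-0.320

Mean x̄ = (5 + 1 − 9 + 7 + 6 − 12 + 1 + 4 − 12)/9 = -1.0000
Numerator Σ_{t=1}^{8}(x_t−x̄)(x_{t+1}−x̄) = -156.0000
Denominator Σ(x_t−x̄)² = 488.0000
r_1 = -156.0000 / 488.0000 = -0.320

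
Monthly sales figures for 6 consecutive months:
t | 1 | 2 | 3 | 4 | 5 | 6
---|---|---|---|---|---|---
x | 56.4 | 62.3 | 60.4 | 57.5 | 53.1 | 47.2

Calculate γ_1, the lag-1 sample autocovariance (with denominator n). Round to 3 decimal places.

9.432

Mean x̄ = (56.4 + 62.3 + 60.4 + 57.5 + 53.1 + 47.2)/6 = 56.1500
Σ_{t=1}^{5}(x_t−x̄)(x_{t+1}−x̄) = 56.5925
γ_1 = 56.5925 / 6 = 9.432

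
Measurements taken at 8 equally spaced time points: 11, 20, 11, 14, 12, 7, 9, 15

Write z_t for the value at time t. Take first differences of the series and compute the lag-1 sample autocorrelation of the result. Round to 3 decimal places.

First differences Δz: 9, -9, 3, -2, -5, 2, 6
Mean of differences = 0.5714
Numerator Σ(Δz_t−Δz̄)(Δz_{t+1}−Δz̄) = -96.0408
Denominator Σ(Δz_t−Δz̄)² = 237.7143
r_1(Δz) = -96.0408 / 237.7143 = -0.404

-0.404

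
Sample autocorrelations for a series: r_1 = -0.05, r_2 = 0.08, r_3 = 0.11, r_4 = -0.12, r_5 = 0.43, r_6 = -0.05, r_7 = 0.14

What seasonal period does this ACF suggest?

The largest autocorrelation is r_5 = 0.43; the remaining lags stay at or below 0.14.
The dominant spike at lag 5 indicates a seasonal period of 5.

5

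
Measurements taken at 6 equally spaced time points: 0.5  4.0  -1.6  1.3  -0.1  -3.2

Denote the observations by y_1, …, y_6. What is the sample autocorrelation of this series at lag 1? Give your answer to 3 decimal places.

-0.224

Mean ȳ = (0.5 + 4.0 − 1.6 + 1.3 − 0.1 − 3.2)/6 = 0.1500
Numerator Σ_{t=1}^{5}(y_t−ȳ)(y_{t+1}−ȳ) = -6.8525
Denominator Σ(y_t−ȳ)² = 30.6150
r_1 = -6.8525 / 30.6150 = -0.224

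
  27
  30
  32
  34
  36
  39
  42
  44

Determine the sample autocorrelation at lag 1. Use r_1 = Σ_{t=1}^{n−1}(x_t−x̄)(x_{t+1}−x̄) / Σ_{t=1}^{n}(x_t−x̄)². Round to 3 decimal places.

Mean x̄ = (27 + 30 + 32 + 34 + 36 + 39 + 42 + 44)/8 = 35.5000
Σ(x_t−x̄)(x_{t+1}−x̄) = (46.7500) + (19.2500) + (5.2500) + (-0.7500) + (1.7500) + (22.7500) + (55.2500) = 150.2500
Denominator Σ(x_t−x̄)² = 244.0000
r_1 = 150.2500 / 244.0000 = 0.616

0.616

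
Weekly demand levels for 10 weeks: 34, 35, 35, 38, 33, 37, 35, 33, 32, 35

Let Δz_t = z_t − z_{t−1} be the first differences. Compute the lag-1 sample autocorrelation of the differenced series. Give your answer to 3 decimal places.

-0.576

First differences Δz: 1, 0, 3, -5, 4, -2, -2, -1, 3
Mean of differences = 0.1111
Numerator Σ(Δz_t−Δz̄)(Δz_{t+1}−Δz̄) = -39.6790
Denominator Σ(Δz_t−Δz̄)² = 68.8889
r_1(Δz) = -39.6790 / 68.8889 = -0.576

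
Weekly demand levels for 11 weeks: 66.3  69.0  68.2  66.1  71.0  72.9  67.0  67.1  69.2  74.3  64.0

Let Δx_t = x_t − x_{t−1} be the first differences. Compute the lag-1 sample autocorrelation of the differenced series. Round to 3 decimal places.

-0.255

First differences Δx: 2.7, -0.8, -2.1, 4.9, 1.9, -5.9, 0.1, 2.1, 5.1, -10.3
Mean of differences = -0.2300
Numerator Σ(Δx_t−Δx̄)(Δx_{t+1}−Δx̄) = -53.7039
Denominator Σ(Δx_t−Δx̄)² = 210.7610
r_1(Δx) = -53.7039 / 210.7610 = -0.255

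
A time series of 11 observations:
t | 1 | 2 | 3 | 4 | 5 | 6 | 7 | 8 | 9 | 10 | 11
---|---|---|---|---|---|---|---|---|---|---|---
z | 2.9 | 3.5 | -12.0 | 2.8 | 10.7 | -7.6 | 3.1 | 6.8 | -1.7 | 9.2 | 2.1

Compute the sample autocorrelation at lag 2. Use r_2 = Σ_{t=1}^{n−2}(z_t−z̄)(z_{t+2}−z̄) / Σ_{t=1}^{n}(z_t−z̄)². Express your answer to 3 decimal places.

Mean z̄ = (2.9 + 3.5 − 12.0 + 2.8 + 10.7 − 7.6 + 3.1 + 6.8 − 1.7 + 9.2 + 2.1)/11 = 1.8000
Numerator Σ_{t=1}^{9}(z_t−z̄)(z_{t+2}−z̄) = -149.7300
Denominator Σ(z_t−z̄)² = 456.9000
r_2 = -149.7300 / 456.9000 = -0.328

-0.328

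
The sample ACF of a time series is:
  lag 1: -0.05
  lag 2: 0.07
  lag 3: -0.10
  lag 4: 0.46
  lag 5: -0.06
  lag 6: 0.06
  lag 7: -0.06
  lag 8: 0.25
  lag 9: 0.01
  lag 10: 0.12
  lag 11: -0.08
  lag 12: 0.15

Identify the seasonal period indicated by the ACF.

4

The largest autocorrelation is r_4 = 0.46, with weaker echoes at lags 8 (0.25) and 12 (0.15); the remaining lags stay at or below 0.12.
The dominant spike at lag 4 indicates a seasonal period of 4.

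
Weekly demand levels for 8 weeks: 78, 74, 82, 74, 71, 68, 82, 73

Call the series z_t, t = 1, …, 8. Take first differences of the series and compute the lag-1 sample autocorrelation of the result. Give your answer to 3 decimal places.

-0.519

First differences Δz: -4, 8, -8, -3, -3, 14, -9
Mean of differences = -0.7143
Numerator Σ(Δz_t−Δz̄)(Δz_{t+1}−Δz̄) = -225.7959
Denominator Σ(Δz_t−Δz̄)² = 435.4286
r_1(Δz) = -225.7959 / 435.4286 = -0.519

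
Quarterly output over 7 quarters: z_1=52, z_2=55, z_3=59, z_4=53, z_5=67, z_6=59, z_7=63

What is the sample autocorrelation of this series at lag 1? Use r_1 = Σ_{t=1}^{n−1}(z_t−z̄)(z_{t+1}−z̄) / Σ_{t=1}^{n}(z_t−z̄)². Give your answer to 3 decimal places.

Mean z̄ = (52 + 55 + 59 + 53 + 67 + 59 + 63)/7 = 58.2857
Deviations from mean: -6.2857, -3.2857, 0.7143, -5.2857, 8.7143, 0.7143, 4.7143
Σ(z_t−z̄)(z_{t+1}−z̄) = (20.6531) + (-2.3469) + (-3.7755) + (-46.0612) + (6.2245) + (3.3673) = -21.9388
Denominator Σ(z_t−z̄)² = 177.4286
r_1 = -21.9388 / 177.4286 = -0.124

-0.124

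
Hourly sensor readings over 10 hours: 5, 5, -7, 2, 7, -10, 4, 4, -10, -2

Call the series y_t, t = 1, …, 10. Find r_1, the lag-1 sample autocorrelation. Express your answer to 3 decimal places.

Mean ȳ = (5 + 5 − 7 + 2 + 7 − 10 + 4 + 4 − 10 − 2)/10 = -0.2000
Numerator Σ_{t=1}^{9}(y_t−ȳ)(y_{t+1}−ȳ) = -125.0400
Denominator Σ(y_t−ȳ)² = 387.6000
r_1 = -125.0400 / 387.6000 = -0.323

-0.323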